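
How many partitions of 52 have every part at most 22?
p(52, parts ≤ 22) = 258592

Use the recurrence p(n, m) = p(n, m−1) + p(n−m, m): either the largest part is < m (count p(n, m−1)) or the largest part is exactly m (remove one copy of m, count p(n−m, m)). With p(0, ·) = 1 this gives p(52, parts ≤ 22) = 258592. (By conjugating Young diagrams, this also counts partitions of 52 into at most 22 parts.)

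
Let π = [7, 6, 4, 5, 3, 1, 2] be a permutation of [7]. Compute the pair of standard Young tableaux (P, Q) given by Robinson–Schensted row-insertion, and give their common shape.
P = [1, 2] / [3, 5] / [4] / [6] / [7];  Q = [1, 4] / [2, 7] / [3] / [5] / [6];  common shape = (2, 2, 1, 1, 1)

Row-insert the values π_1, π_2, … into P one at a time, bumping the leftmost entry strictly greater than the inserted value down to the next row. The recording tableau Q records, in position (i, j), the step at which that cell was added to P.
  Insert 7 (step 1): P = [7];  Q = [1]
  Insert 6 (step 2): P = [6] / [7];  Q = [1] / [2]
  Insert 4 (step 3): P = [4] / [6] / [7];  Q = [1] / [2] / [3]
  Insert 5 (step 4): P = [4, 5] / [6] / [7];  Q = [1, 4] / [2] / [3]
  Insert 3 (step 5): P = [3, 5] / [4] / [6] / [7];  Q = [1, 4] / [2] / [3] / [5]
  Insert 1 (step 6): P = [1, 5] / [3] / [4] / [6] / [7];  Q = [1, 4] / [2] / [3] / [5] / [6]
  Insert 2 (step 7): P = [1, 2] / [3, 5] / [4] / [6] / [7];  Q = [1, 4] / [2, 7] / [3] / [5] / [6]
Final shape: (2, 2, 1, 1, 1).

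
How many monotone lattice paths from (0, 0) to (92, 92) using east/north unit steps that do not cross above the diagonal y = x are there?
C_92 = 15487357822491889407128326963778343232013931127835600

These NE paths below the diagonal are counted by the Catalan number C_n = (1/(n + 1)) · C(2n, n). For n = 92: C_92 = (1/93) · C(184, 92) = 1440324277491745714862934407631385920577295594888710800/93 = 15487357822491889407128326963778343232013931127835600.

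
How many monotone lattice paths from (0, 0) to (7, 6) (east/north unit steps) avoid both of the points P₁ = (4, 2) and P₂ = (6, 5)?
Number of paths = 567

Inclusion–exclusion. Total paths: C(13, 7) = 1716. Through P₁: C(6, 4)·C(7, 3) = 525. Through P₂: C(11, 6)·C(2, 1) = 924. Since P₁ is strictly southwest of P₂, a monotone path through both must visit P₁ then P₂; paths through both = C(6, 4)·C(5, 2)·C(2, 1) = 300. Avoid both = 1716 − 525 − 924 + 300 = 567.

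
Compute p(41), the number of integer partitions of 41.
p(41) = 44583

Compute p(n) via the recurrence p(n, m) = p(n, m−1) + p(n−m, m), where p(n, m) counts partitions of n with all parts ≤ m and p(n) = p(n, n). The base cases are p(0, m) = 1 and p(n, 0) = 0 for n > 0. Filling the table yields p(41) = 44583. (Euler's pentagonal recurrence is an alternative.)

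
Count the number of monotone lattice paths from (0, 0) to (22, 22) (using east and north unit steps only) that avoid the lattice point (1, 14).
Number of paths = 2104034581545

Total paths from (0, 0) to (22, 22): C(44, 22) = 2104098963720. Paths through (1, 14): (paths (0, 0) → (1, 14)) × (paths (1, 14) → (22, 22)) = C(15, 1) · C(29, 21) = 15 · 4292145 = 64382175. Avoidance count = 2104098963720 − 64382175 = 2104034581545.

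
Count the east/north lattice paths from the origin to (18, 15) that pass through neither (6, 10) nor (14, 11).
Number of paths = 680631856

Inclusion–exclusion. Total paths: C(33, 18) = 1037158320. Through P₁: C(16, 6)·C(17, 12) = 49553504. Through P₂: C(25, 14)·C(8, 4) = 312018000. Since P₁ is strictly southwest of P₂, a monotone path through both must visit P₁ then P₂; paths through both = C(16, 6)·C(9, 8)·C(8, 4) = 5045040. Avoid both = 1037158320 − 49553504 − 312018000 + 5045040 = 680631856.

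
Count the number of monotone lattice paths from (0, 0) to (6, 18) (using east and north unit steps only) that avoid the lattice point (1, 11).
Number of paths = 125092

Total paths from (0, 0) to (6, 18): C(24, 6) = 134596. Paths through (1, 11): (paths (0, 0) → (1, 11)) × (paths (1, 11) → (6, 18)) = C(12, 1) · C(12, 5) = 12 · 792 = 9504. Avoidance count = 134596 − 9504 = 125092.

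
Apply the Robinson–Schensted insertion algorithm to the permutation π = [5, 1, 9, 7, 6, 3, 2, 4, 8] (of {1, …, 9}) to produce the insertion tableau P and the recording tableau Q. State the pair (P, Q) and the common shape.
P = [1, 2, 4, 8] / [3, 6] / [5] / [7] / [9];  Q = [1, 3, 8, 9] / [2, 4] / [5] / [6] / [7];  common shape = (4, 2, 1, 1, 1)

Row-insert the values π_1, π_2, … into P one at a time, bumping the leftmost entry strictly greater than the inserted value down to the next row. The recording tableau Q records, in position (i, j), the step at which that cell was added to P.
  Insert 5 (step 1): P = [5];  Q = [1]
  Insert 1 (step 2): P = [1] / [5];  Q = [1] / [2]
  Insert 9 (step 3): P = [1, 9] / [5];  Q = [1, 3] / [2]
  Insert 7 (step 4): P = [1, 7] / [5, 9];  Q = [1, 3] / [2, 4]
  Insert 6 (step 5): P = [1, 6] / [5, 7] / [9];  Q = [1, 3] / [2, 4] / [5]
  Insert 3 (step 6): P = [1, 3] / [5, 6] / [7] / [9];  Q = [1, 3] / [2, 4] / [5] / [6]
  Insert 2 (step 7): P = [1, 2] / [3, 6] / [5] / [7] / [9];  Q = [1, 3] / [2, 4] / [5] / [6] / [7]
  Insert 4 (step 8): P = [1, 2, 4] / [3, 6] / [5] / [7] / [9];  Q = [1, 3, 8] / [2, 4] / [5] / [6] / [7]
  Insert 8 (step 9): P = [1, 2, 4, 8] / [3, 6] / [5] / [7] / [9];  Q = [1, 3, 8, 9] / [2, 4] / [5] / [6] / [7]
Final shape: (4, 2, 1, 1, 1).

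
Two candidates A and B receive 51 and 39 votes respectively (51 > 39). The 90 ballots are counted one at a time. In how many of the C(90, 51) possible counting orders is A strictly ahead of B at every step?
Strict-lead orderings = 6261010054585384857444576

Total orderings of the 90 votes with 51 for A: C(90, 51) = 46957575409390386430834320. By the Bertrand ballot formula (Cycle Lemma / reflection principle), the number of orderings in which A is strictly ahead of B throughout is (p − q)/(p + q) · C(p + q, p) = (51 − 39)/(51 + 39) · 46957575409390386430834320 = 6261010054585384857444576.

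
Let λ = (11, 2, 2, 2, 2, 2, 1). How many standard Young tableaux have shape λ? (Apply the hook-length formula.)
# SYT of shape (11, 2, 2, 2, 2, 2, 1) = 40168128

Hook-length formula: f^λ = n! / Π hook(c), product over all cells c of the Young diagram. For λ = (11, 2, 2, 2, 2, 2, 1), n = 22 boxes. Hook lengths by row (left-to-right, top-to-bottom): [17, 15, 9, 8, 7, 6, 5, 4, 3, 2, 1]; [7, 5]; [6, 4]; [5, 3]; [4, 2]; [3, 1]; [1]. Product of hooks = 27982402560000. So f^λ = 22! / 27982402560000 = 1124000727777607680000 / 27982402560000 = 40168128.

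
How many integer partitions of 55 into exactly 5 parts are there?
p(55, 5 parts) = 3765

Partitions of n into exactly k parts are in bijection with partitions of n − k into at most k parts (subtract 1 from each part). So p(55, exactly 5) = p(50, parts ≤ 5). Computing via the recurrence p(m, j) = p(m, j−1) + p(m−j, j) gives 3765.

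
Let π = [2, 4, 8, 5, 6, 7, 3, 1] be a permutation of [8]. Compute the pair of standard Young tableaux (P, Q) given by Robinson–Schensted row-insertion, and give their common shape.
P = [1, 3, 5, 6, 7] / [2] / [4] / [8];  Q = [1, 2, 3, 5, 6] / [4] / [7] / [8];  common shape = (5, 1, 1, 1)

Row-insert the values π_1, π_2, … into P one at a time, bumping the leftmost entry strictly greater than the inserted value down to the next row. The recording tableau Q records, in position (i, j), the step at which that cell was added to P.
  Insert 2 (step 1): P = [2];  Q = [1]
  Insert 4 (step 2): P = [2, 4];  Q = [1, 2]
  Insert 8 (step 3): P = [2, 4, 8];  Q = [1, 2, 3]
  Insert 5 (step 4): P = [2, 4, 5] / [8];  Q = [1, 2, 3] / [4]
  Insert 6 (step 5): P = [2, 4, 5, 6] / [8];  Q = [1, 2, 3, 5] / [4]
  Insert 7 (step 6): P = [2, 4, 5, 6, 7] / [8];  Q = [1, 2, 3, 5, 6] / [4]
  Insert 3 (step 7): P = [2, 3, 5, 6, 7] / [4] / [8];  Q = [1, 2, 3, 5, 6] / [4] / [7]
  Insert 1 (step 8): P = [1, 3, 5, 6, 7] / [2] / [4] / [8];  Q = [1, 2, 3, 5, 6] / [4] / [7] / [8]
Final shape: (5, 1, 1, 1).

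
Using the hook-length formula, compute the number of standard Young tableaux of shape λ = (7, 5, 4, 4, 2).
# SYT of shape (7, 5, 4, 4, 2) = 1414214802

Hook-length formula: f^λ = n! / Π hook(c), product over all cells c of the Young diagram. For λ = (7, 5, 4, 4, 2), n = 22 boxes. Hook lengths by row (left-to-right, top-to-bottom): [11, 10, 8, 7, 4, 2, 1]; [8, 7, 5, 4, 1]; [6, 5, 3, 2]; [5, 4, 2, 1]; [2, 1]. Product of hooks = 794787840000. So f^λ = 22! / 794787840000 = 1124000727777607680000 / 794787840000 = 1414214802.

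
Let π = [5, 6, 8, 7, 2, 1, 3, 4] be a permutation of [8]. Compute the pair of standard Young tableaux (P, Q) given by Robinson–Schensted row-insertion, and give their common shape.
P = [1, 3, 4] / [2, 6, 7] / [5] / [8];  Q = [1, 2, 3] / [4, 7, 8] / [5] / [6];  common shape = (3, 3, 1, 1)

Row-insert the values π_1, π_2, … into P one at a time, bumping the leftmost entry strictly greater than the inserted value down to the next row. The recording tableau Q records, in position (i, j), the step at which that cell was added to P.
  Insert 5 (step 1): P = [5];  Q = [1]
  Insert 6 (step 2): P = [5, 6];  Q = [1, 2]
  Insert 8 (step 3): P = [5, 6, 8];  Q = [1, 2, 3]
  Insert 7 (step 4): P = [5, 6, 7] / [8];  Q = [1, 2, 3] / [4]
  Insert 2 (step 5): P = [2, 6, 7] / [5] / [8];  Q = [1, 2, 3] / [4] / [5]
  Insert 1 (step 6): P = [1, 6, 7] / [2] / [5] / [8];  Q = [1, 2, 3] / [4] / [5] / [6]
  Insert 3 (step 7): P = [1, 3, 7] / [2, 6] / [5] / [8];  Q = [1, 2, 3] / [4, 7] / [5] / [6]
  Insert 4 (step 8): P = [1, 3, 4] / [2, 6, 7] / [5] / [8];  Q = [1, 2, 3] / [4, 7, 8] / [5] / [6]
Final shape: (3, 3, 1, 1).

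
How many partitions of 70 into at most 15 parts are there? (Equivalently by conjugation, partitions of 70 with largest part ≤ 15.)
p(70, parts ≤ 15) = 1899041

Use the recurrence p(n, m) = p(n, m−1) + p(n−m, m): either the largest part is < m (count p(n, m−1)) or the largest part is exactly m (remove one copy of m, count p(n−m, m)). With p(0, ·) = 1 this gives p(70, parts ≤ 15) = 1899041. (By conjugating Young diagrams, this also counts partitions of 70 into at most 15 parts.)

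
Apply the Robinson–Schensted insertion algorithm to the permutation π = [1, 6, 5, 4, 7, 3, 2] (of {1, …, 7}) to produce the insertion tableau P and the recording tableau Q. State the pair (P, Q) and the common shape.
P = [1, 2, 7] / [3] / [4] / [5] / [6];  Q = [1, 2, 5] / [3] / [4] / [6] / [7];  common shape = (3, 1, 1, 1, 1)

Row-insert the values π_1, π_2, … into P one at a time, bumping the leftmost entry strictly greater than the inserted value down to the next row. The recording tableau Q records, in position (i, j), the step at which that cell was added to P.
  Insert 1 (step 1): P = [1];  Q = [1]
  Insert 6 (step 2): P = [1, 6];  Q = [1, 2]
  Insert 5 (step 3): P = [1, 5] / [6];  Q = [1, 2] / [3]
  Insert 4 (step 4): P = [1, 4] / [5] / [6];  Q = [1, 2] / [3] / [4]
  Insert 7 (step 5): P = [1, 4, 7] / [5] / [6];  Q = [1, 2, 5] / [3] / [4]
  Insert 3 (step 6): P = [1, 3, 7] / [4] / [5] / [6];  Q = [1, 2, 5] / [3] / [4] / [6]
  Insert 2 (step 7): P = [1, 2, 7] / [3] / [4] / [5] / [6];  Q = [1, 2, 5] / [3] / [4] / [6] / [7]
Final shape: (3, 1, 1, 1, 1).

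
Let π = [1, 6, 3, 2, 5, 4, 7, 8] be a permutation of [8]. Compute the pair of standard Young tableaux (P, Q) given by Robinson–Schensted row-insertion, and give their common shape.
P = [1, 2, 4, 7, 8] / [3, 5] / [6];  Q = [1, 2, 5, 7, 8] / [3, 6] / [4];  common shape = (5, 2, 1)

Row-insert the values π_1, π_2, … into P one at a time, bumping the leftmost entry strictly greater than the inserted value down to the next row. The recording tableau Q records, in position (i, j), the step at which that cell was added to P.
  Insert 1 (step 1): P = [1];  Q = [1]
  Insert 6 (step 2): P = [1, 6];  Q = [1, 2]
  Insert 3 (step 3): P = [1, 3] / [6];  Q = [1, 2] / [3]
  Insert 2 (step 4): P = [1, 2] / [3] / [6];  Q = [1, 2] / [3] / [4]
  Insert 5 (step 5): P = [1, 2, 5] / [3] / [6];  Q = [1, 2, 5] / [3] / [4]
  Insert 4 (step 6): P = [1, 2, 4] / [3, 5] / [6];  Q = [1, 2, 5] / [3, 6] / [4]
  Insert 7 (step 7): P = [1, 2, 4, 7] / [3, 5] / [6];  Q = [1, 2, 5, 7] / [3, 6] / [4]
  Insert 8 (step 8): P = [1, 2, 4, 7, 8] / [3, 5] / [6];  Q = [1, 2, 5, 7, 8] / [3, 6] / [4]
Final shape: (5, 2, 1).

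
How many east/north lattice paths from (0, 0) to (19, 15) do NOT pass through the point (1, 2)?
Number of paths = 1237208295

Total paths from (0, 0) to (19, 15): C(34, 19) = 1855967520. Paths through (1, 2): (paths (0, 0) → (1, 2)) × (paths (1, 2) → (19, 15)) = C(3, 1) · C(31, 18) = 3 · 206253075 = 618759225. Avoidance count = 1855967520 − 618759225 = 1237208295.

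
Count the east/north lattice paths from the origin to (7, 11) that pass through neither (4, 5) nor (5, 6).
Number of paths = 16830

Inclusion–exclusion. Total paths: C(18, 7) = 31824. Through P₁: C(9, 4)·C(9, 3) = 10584. Through P₂: C(11, 5)·C(7, 2) = 9702. Since P₁ is strictly southwest of P₂, a monotone path through both must visit P₁ then P₂; paths through both = C(9, 4)·C(2, 1)·C(7, 2) = 5292. Avoid both = 31824 − 10584 − 9702 + 5292 = 16830.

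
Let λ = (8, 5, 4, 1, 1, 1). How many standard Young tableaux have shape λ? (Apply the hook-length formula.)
# SYT of shape (8, 5, 4, 1, 1, 1) = 90956800

Hook-length formula: f^λ = n! / Π hook(c), product over all cells c of the Young diagram. For λ = (8, 5, 4, 1, 1, 1), n = 20 boxes. Hook lengths by row (left-to-right, top-to-bottom): [13, 9, 8, 7, 5, 3, 2, 1]; [9, 5, 4, 3, 1]; [7, 3, 2, 1]; [3]; [2]; [1]. Product of hooks = 26747884800. So f^λ = 20! / 26747884800 = 2432902008176640000 / 26747884800 = 90956800.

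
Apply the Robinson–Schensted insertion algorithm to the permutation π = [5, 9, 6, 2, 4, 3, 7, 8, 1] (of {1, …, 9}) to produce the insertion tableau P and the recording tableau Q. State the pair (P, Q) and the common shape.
P = [1, 3, 7, 8] / [2, 6] / [4] / [5] / [9];  Q = [1, 2, 7, 8] / [3, 5] / [4] / [6] / [9];  common shape = (4, 2, 1, 1, 1)

Row-insert the values π_1, π_2, … into P one at a time, bumping the leftmost entry strictly greater than the inserted value down to the next row. The recording tableau Q records, in position (i, j), the step at which that cell was added to P.
  Insert 5 (step 1): P = [5];  Q = [1]
  Insert 9 (step 2): P = [5, 9];  Q = [1, 2]
  Insert 6 (step 3): P = [5, 6] / [9];  Q = [1, 2] / [3]
  Insert 2 (step 4): P = [2, 6] / [5] / [9];  Q = [1, 2] / [3] / [4]
  Insert 4 (step 5): P = [2, 4] / [5, 6] / [9];  Q = [1, 2] / [3, 5] / [4]
  Insert 3 (step 6): P = [2, 3] / [4, 6] / [5] / [9];  Q = [1, 2] / [3, 5] / [4] / [6]
  Insert 7 (step 7): P = [2, 3, 7] / [4, 6] / [5] / [9];  Q = [1, 2, 7] / [3, 5] / [4] / [6]
  Insert 8 (step 8): P = [2, 3, 7, 8] / [4, 6] / [5] / [9];  Q = [1, 2, 7, 8] / [3, 5] / [4] / [6]
  Insert 1 (step 9): P = [1, 3, 7, 8] / [2, 6] / [4] / [5] / [9];  Q = [1, 2, 7, 8] / [3, 5] / [4] / [6] / [9]
Final shape: (4, 2, 1, 1, 1).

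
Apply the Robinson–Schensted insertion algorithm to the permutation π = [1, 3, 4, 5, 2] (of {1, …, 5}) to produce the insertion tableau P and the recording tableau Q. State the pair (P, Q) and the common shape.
P = [1, 2, 4, 5] / [3];  Q = [1, 2, 3, 4] / [5];  common shape = (4, 1)

Row-insert the values π_1, π_2, … into P one at a time, bumping the leftmost entry strictly greater than the inserted value down to the next row. The recording tableau Q records, in position (i, j), the step at which that cell was added to P.
  Insert 1 (step 1): P = [1];  Q = [1]
  Insert 3 (step 2): P = [1, 3];  Q = [1, 2]
  Insert 4 (step 3): P = [1, 3, 4];  Q = [1, 2, 3]
  Insert 5 (step 4): P = [1, 3, 4, 5];  Q = [1, 2, 3, 4]
  Insert 2 (step 5): P = [1, 2, 4, 5] / [3];  Q = [1, 2, 3, 4] / [5]
Final shape: (4, 1).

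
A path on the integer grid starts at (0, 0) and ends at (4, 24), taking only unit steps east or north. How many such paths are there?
Number of paths = 20475

A monotone lattice path from (0, 0) to (4, 24) consists of 4 east steps and 24 north steps in some order, so it is determined by which 4 of the 28 steps are east. The count is C(28, 4) = 20475.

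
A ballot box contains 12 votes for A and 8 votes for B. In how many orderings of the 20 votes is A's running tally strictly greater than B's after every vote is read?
Strict-lead orderings = 25194

Total orderings of the 20 votes with 12 for A: C(20, 12) = 125970. By the Bertrand ballot formula (Cycle Lemma / reflection principle), the number of orderings in which A is strictly ahead of B throughout is (p − q)/(p + q) · C(p + q, p) = (12 − 8)/(12 + 8) · 125970 = 25194.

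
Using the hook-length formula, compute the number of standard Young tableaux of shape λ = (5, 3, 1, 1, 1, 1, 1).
# SYT of shape (5, 3, 1, 1, 1, 1, 1) = 7371

Hook-length formula: f^λ = n! / Π hook(c), product over all cells c of the Young diagram. For λ = (5, 3, 1, 1, 1, 1, 1), n = 13 boxes. Hook lengths by row (left-to-right, top-to-bottom): [11, 5, 4, 2, 1]; [8, 2, 1]; [5]; [4]; [3]; [2]; [1]. Product of hooks = 844800. So f^λ = 13! / 844800 = 6227020800 / 844800 = 7371.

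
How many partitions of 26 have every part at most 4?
p(26, parts ≤ 4) = 206

Use the recurrence p(n, m) = p(n, m−1) + p(n−m, m): either the largest part is < m (count p(n, m−1)) or the largest part is exactly m (remove one copy of m, count p(n−m, m)). With p(0, ·) = 1 this gives p(26, parts ≤ 4) = 206. (By conjugating Young diagrams, this also counts partitions of 26 into at most 4 parts.)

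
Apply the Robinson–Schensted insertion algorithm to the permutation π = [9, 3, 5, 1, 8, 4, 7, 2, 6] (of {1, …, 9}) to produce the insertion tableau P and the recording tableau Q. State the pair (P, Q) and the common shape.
P = [1, 2, 6] / [3, 4, 7] / [5, 8] / [9];  Q = [1, 3, 5] / [2, 6, 7] / [4, 9] / [8];  common shape = (3, 3, 2, 1)

Row-insert the values π_1, π_2, … into P one at a time, bumping the leftmost entry strictly greater than the inserted value down to the next row. The recording tableau Q records, in position (i, j), the step at which that cell was added to P.
  Insert 9 (step 1): P = [9];  Q = [1]
  Insert 3 (step 2): P = [3] / [9];  Q = [1] / [2]
  Insert 5 (step 3): P = [3, 5] / [9];  Q = [1, 3] / [2]
  Insert 1 (step 4): P = [1, 5] / [3] / [9];  Q = [1, 3] / [2] / [4]
  Insert 8 (step 5): P = [1, 5, 8] / [3] / [9];  Q = [1, 3, 5] / [2] / [4]
  Insert 4 (step 6): P = [1, 4, 8] / [3, 5] / [9];  Q = [1, 3, 5] / [2, 6] / [4]
  Insert 7 (step 7): P = [1, 4, 7] / [3, 5, 8] / [9];  Q = [1, 3, 5] / [2, 6, 7] / [4]
  Insert 2 (step 8): P = [1, 2, 7] / [3, 4, 8] / [5] / [9];  Q = [1, 3, 5] / [2, 6, 7] / [4] / [8]
  Insert 6 (step 9): P = [1, 2, 6] / [3, 4, 7] / [5, 8] / [9];  Q = [1, 3, 5] / [2, 6, 7] / [4, 9] / [8]
Final shape: (3, 3, 2, 1).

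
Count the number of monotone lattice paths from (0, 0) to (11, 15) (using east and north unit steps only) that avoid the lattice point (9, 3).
Number of paths = 7706140

Total paths from (0, 0) to (11, 15): C(26, 11) = 7726160. Paths through (9, 3): (paths (0, 0) → (9, 3)) × (paths (9, 3) → (11, 15)) = C(12, 9) · C(14, 2) = 220 · 91 = 20020. Avoidance count = 7726160 − 20020 = 7706140.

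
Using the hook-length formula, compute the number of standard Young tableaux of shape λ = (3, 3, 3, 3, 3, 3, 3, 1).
# SYT of shape (3, 3, 3, 3, 3, 3, 3, 1) = 9145422

Hook-length formula: f^λ = n! / Π hook(c), product over all cells c of the Young diagram. For λ = (3, 3, 3, 3, 3, 3, 3, 1), n = 22 boxes. Hook lengths by row (left-to-right, top-to-bottom): [10, 8, 7]; [9, 7, 6]; [8, 6, 5]; [7, 5, 4]; [6, 4, 3]; [5, 3, 2]; [4, 2, 1]; [1]. Product of hooks = 122903101440000. So f^λ = 22! / 122903101440000 = 1124000727777607680000 / 122903101440000 = 9145422.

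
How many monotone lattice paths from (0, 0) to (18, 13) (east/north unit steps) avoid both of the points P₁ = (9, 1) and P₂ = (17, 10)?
Number of paths = 170541035

Inclusion–exclusion. Total paths: C(31, 18) = 206253075. Through P₁: C(10, 9)·C(21, 9) = 2939300. Through P₂: C(27, 17)·C(4, 1) = 33745140. Since P₁ is strictly southwest of P₂, a monotone path through both must visit P₁ then P₂; paths through both = C(10, 9)·C(17, 8)·C(4, 1) = 972400. Avoid both = 206253075 − 2939300 − 33745140 + 972400 = 170541035.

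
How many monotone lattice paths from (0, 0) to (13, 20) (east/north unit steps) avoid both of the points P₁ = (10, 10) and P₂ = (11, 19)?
Number of paths = 361987004

Inclusion–exclusion. Total paths: C(33, 13) = 573166440. Through P₁: C(20, 10)·C(13, 3) = 52840216. Through P₂: C(30, 11)·C(3, 2) = 163881900. Since P₁ is strictly southwest of P₂, a monotone path through both must visit P₁ then P₂; paths through both = C(20, 10)·C(10, 1)·C(3, 2) = 5542680. Avoid both = 573166440 − 52840216 − 163881900 + 5542680 = 361987004.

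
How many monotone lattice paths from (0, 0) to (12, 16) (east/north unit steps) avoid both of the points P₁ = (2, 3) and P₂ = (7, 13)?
Number of paths = 16321655

Inclusion–exclusion. Total paths: C(28, 12) = 30421755. Through P₁: C(5, 2)·C(23, 10) = 11440660. Through P₂: C(20, 7)·C(8, 5) = 4341120. Since P₁ is strictly southwest of P₂, a monotone path through both must visit P₁ then P₂; paths through both = C(5, 2)·C(15, 5)·C(8, 5) = 1681680. Avoid both = 30421755 − 11440660 − 4341120 + 1681680 = 16321655.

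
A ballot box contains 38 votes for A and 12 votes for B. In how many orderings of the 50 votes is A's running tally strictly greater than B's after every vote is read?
Strict-lead orderings = 63127818572

Total orderings of the 50 votes with 38 for A: C(50, 38) = 121399651100. By the Bertrand ballot formula (Cycle Lemma / reflection principle), the number of orderings in which A is strictly ahead of B throughout is (p − q)/(p + q) · C(p + q, p) = (38 − 12)/(38 + 12) · 121399651100 = 63127818572.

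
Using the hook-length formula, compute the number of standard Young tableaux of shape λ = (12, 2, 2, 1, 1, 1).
# SYT of shape (12, 2, 2, 1, 1, 1) = 421344

Hook-length formula: f^λ = n! / Π hook(c), product over all cells c of the Young diagram. For λ = (12, 2, 2, 1, 1, 1), n = 19 boxes. Hook lengths by row (left-to-right, top-to-bottom): [17, 13, 10, 9, 8, 7, 6, 5, 4, 3, 2, 1]; [6, 2]; [5, 1]; [3]; [2]; [1]. Product of hooks = 288707328000. So f^λ = 19! / 288707328000 = 121645100408832000 / 288707328000 = 421344.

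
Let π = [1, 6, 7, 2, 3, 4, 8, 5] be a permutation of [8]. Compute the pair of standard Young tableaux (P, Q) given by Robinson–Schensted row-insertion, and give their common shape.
P = [1, 2, 3, 4, 5] / [6, 7, 8];  Q = [1, 2, 3, 6, 7] / [4, 5, 8];  common shape = (5, 3)

Row-insert the values π_1, π_2, … into P one at a time, bumping the leftmost entry strictly greater than the inserted value down to the next row. The recording tableau Q records, in position (i, j), the step at which that cell was added to P.
  Insert 1 (step 1): P = [1];  Q = [1]
  Insert 6 (step 2): P = [1, 6];  Q = [1, 2]
  Insert 7 (step 3): P = [1, 6, 7];  Q = [1, 2, 3]
  Insert 2 (step 4): P = [1, 2, 7] / [6];  Q = [1, 2, 3] / [4]
  Insert 3 (step 5): P = [1, 2, 3] / [6, 7];  Q = [1, 2, 3] / [4, 5]
  Insert 4 (step 6): P = [1, 2, 3, 4] / [6, 7];  Q = [1, 2, 3, 6] / [4, 5]
  Insert 8 (step 7): P = [1, 2, 3, 4, 8] / [6, 7];  Q = [1, 2, 3, 6, 7] / [4, 5]
  Insert 5 (step 8): P = [1, 2, 3, 4, 5] / [6, 7, 8];  Q = [1, 2, 3, 6, 7] / [4, 5, 8]
Final shape: (5, 3).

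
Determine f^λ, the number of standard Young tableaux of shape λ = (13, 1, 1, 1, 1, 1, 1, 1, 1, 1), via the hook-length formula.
# SYT of shape (13, 1, 1, 1, 1, 1, 1, 1, 1, 1) = 293930

Hook-length formula: f^λ = n! / Π hook(c), product over all cells c of the Young diagram. For λ = (13, 1, 1, 1, 1, 1, 1, 1, 1, 1), n = 22 boxes. Hook lengths by row (left-to-right, top-to-bottom): [22, 12, 11, 10, 9, 8, 7, 6, 5, 4, 3, 2, 1]; [9]; [8]; [7]; [6]; [5]; [4]; [3]; [2]; [1]. Product of hooks = 3824042213376000. So f^λ = 22! / 3824042213376000 = 1124000727777607680000 / 3824042213376000 = 293930.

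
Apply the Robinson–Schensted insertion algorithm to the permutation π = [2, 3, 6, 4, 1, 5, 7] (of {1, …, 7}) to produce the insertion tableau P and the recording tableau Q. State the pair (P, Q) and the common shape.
P = [1, 3, 4, 5, 7] / [2] / [6];  Q = [1, 2, 3, 6, 7] / [4] / [5];  common shape = (5, 1, 1)

Row-insert the values π_1, π_2, … into P one at a time, bumping the leftmost entry strictly greater than the inserted value down to the next row. The recording tableau Q records, in position (i, j), the step at which that cell was added to P.
  Insert 2 (step 1): P = [2];  Q = [1]
  Insert 3 (step 2): P = [2, 3];  Q = [1, 2]
  Insert 6 (step 3): P = [2, 3, 6];  Q = [1, 2, 3]
  Insert 4 (step 4): P = [2, 3, 4] / [6];  Q = [1, 2, 3] / [4]
  Insert 1 (step 5): P = [1, 3, 4] / [2] / [6];  Q = [1, 2, 3] / [4] / [5]
  Insert 5 (step 6): P = [1, 3, 4, 5] / [2] / [6];  Q = [1, 2, 3, 6] / [4] / [5]
  Insert 7 (step 7): P = [1, 3, 4, 5, 7] / [2] / [6];  Q = [1, 2, 3, 6, 7] / [4] / [5]
Final shape: (5, 1, 1).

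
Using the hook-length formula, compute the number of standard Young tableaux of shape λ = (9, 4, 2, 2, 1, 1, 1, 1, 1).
# SYT of shape (9, 4, 2, 2, 1, 1, 1, 1, 1) = 605011680

Hook-length formula: f^λ = n! / Π hook(c), product over all cells c of the Young diagram. For λ = (9, 4, 2, 2, 1, 1, 1, 1, 1), n = 22 boxes. Hook lengths by row (left-to-right, top-to-bottom): [17, 11, 8, 7, 5, 4, 3, 2, 1]; [11, 5, 2, 1]; [8, 2]; [7, 1]; [5]; [4]; [3]; [2]; [1]. Product of hooks = 1857816576000. So f^λ = 22! / 1857816576000 = 1124000727777607680000 / 1857816576000 = 605011680.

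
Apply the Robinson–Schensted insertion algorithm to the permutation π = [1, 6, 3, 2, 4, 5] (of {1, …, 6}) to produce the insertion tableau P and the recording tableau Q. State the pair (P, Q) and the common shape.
P = [1, 2, 4, 5] / [3] / [6];  Q = [1, 2, 5, 6] / [3] / [4];  common shape = (4, 1, 1)

Row-insert the values π_1, π_2, … into P one at a time, bumping the leftmost entry strictly greater than the inserted value down to the next row. The recording tableau Q records, in position (i, j), the step at which that cell was added to P.
  Insert 1 (step 1): P = [1];  Q = [1]
  Insert 6 (step 2): P = [1, 6];  Q = [1, 2]
  Insert 3 (step 3): P = [1, 3] / [6];  Q = [1, 2] / [3]
  Insert 2 (step 4): P = [1, 2] / [3] / [6];  Q = [1, 2] / [3] / [4]
  Insert 4 (step 5): P = [1, 2, 4] / [3] / [6];  Q = [1, 2, 5] / [3] / [4]
  Insert 5 (step 6): P = [1, 2, 4, 5] / [3] / [6];  Q = [1, 2, 5, 6] / [3] / [4]
Final shape: (4, 1, 1).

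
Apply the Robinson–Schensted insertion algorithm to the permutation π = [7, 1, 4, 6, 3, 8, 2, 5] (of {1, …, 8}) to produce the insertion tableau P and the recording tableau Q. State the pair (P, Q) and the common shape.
P = [1, 2, 5, 8] / [3, 6] / [4] / [7];  Q = [1, 3, 4, 6] / [2, 8] / [5] / [7];  common shape = (4, 2, 1, 1)

Row-insert the values π_1, π_2, … into P one at a time, bumping the leftmost entry strictly greater than the inserted value down to the next row. The recording tableau Q records, in position (i, j), the step at which that cell was added to P.
  Insert 7 (step 1): P = [7];  Q = [1]
  Insert 1 (step 2): P = [1] / [7];  Q = [1] / [2]
  Insert 4 (step 3): P = [1, 4] / [7];  Q = [1, 3] / [2]
  Insert 6 (step 4): P = [1, 4, 6] / [7];  Q = [1, 3, 4] / [2]
  Insert 3 (step 5): P = [1, 3, 6] / [4] / [7];  Q = [1, 3, 4] / [2] / [5]
  Insert 8 (step 6): P = [1, 3, 6, 8] / [4] / [7];  Q = [1, 3, 4, 6] / [2] / [5]
  Insert 2 (step 7): P = [1, 2, 6, 8] / [3] / [4] / [7];  Q = [1, 3, 4, 6] / [2] / [5] / [7]
  Insert 5 (step 8): P = [1, 2, 5, 8] / [3, 6] / [4] / [7];  Q = [1, 3, 4, 6] / [2, 8] / [5] / [7]
Final shape: (4, 2, 1, 1).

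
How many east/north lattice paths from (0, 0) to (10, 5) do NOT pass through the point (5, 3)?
Number of paths = 1827

Total paths from (0, 0) to (10, 5): C(15, 10) = 3003. Paths through (5, 3): (paths (0, 0) → (5, 3)) × (paths (5, 3) → (10, 5)) = C(8, 5) · C(7, 5) = 56 · 21 = 1176. Avoidance count = 3003 − 1176 = 1827.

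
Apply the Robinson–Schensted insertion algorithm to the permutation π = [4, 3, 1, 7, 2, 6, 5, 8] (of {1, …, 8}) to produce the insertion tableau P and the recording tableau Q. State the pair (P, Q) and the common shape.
P = [1, 2, 5, 8] / [3, 6] / [4, 7];  Q = [1, 4, 6, 8] / [2, 5] / [3, 7];  common shape = (4, 2, 2)

Row-insert the values π_1, π_2, … into P one at a time, bumping the leftmost entry strictly greater than the inserted value down to the next row. The recording tableau Q records, in position (i, j), the step at which that cell was added to P.
  Insert 4 (step 1): P = [4];  Q = [1]
  Insert 3 (step 2): P = [3] / [4];  Q = [1] / [2]
  Insert 1 (step 3): P = [1] / [3] / [4];  Q = [1] / [2] / [3]
  Insert 7 (step 4): P = [1, 7] / [3] / [4];  Q = [1, 4] / [2] / [3]
  Insert 2 (step 5): P = [1, 2] / [3, 7] / [4];  Q = [1, 4] / [2, 5] / [3]
  Insert 6 (step 6): P = [1, 2, 6] / [3, 7] / [4];  Q = [1, 4, 6] / [2, 5] / [3]
  Insert 5 (step 7): P = [1, 2, 5] / [3, 6] / [4, 7];  Q = [1, 4, 6] / [2, 5] / [3, 7]
  Insert 8 (step 8): P = [1, 2, 5, 8] / [3, 6] / [4, 7];  Q = [1, 4, 6, 8] / [2, 5] / [3, 7]
Final shape: (4, 2, 2).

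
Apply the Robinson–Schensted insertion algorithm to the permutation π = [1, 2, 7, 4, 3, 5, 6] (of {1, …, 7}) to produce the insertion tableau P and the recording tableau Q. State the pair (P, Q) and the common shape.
P = [1, 2, 3, 5, 6] / [4] / [7];  Q = [1, 2, 3, 6, 7] / [4] / [5];  common shape = (5, 1, 1)

Row-insert the values π_1, π_2, … into P one at a time, bumping the leftmost entry strictly greater than the inserted value down to the next row. The recording tableau Q records, in position (i, j), the step at which that cell was added to P.
  Insert 1 (step 1): P = [1];  Q = [1]
  Insert 2 (step 2): P = [1, 2];  Q = [1, 2]
  Insert 7 (step 3): P = [1, 2, 7];  Q = [1, 2, 3]
  Insert 4 (step 4): P = [1, 2, 4] / [7];  Q = [1, 2, 3] / [4]
  Insert 3 (step 5): P = [1, 2, 3] / [4] / [7];  Q = [1, 2, 3] / [4] / [5]
  Insert 5 (step 6): P = [1, 2, 3, 5] / [4] / [7];  Q = [1, 2, 3, 6] / [4] / [5]
  Insert 6 (step 7): P = [1, 2, 3, 5, 6] / [4] / [7];  Q = [1, 2, 3, 6, 7] / [4] / [5]
Final shape: (5, 1, 1).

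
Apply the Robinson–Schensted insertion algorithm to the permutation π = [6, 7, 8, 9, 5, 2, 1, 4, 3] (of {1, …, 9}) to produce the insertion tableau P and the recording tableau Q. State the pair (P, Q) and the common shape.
P = [1, 3, 8, 9] / [2, 4] / [5, 7] / [6];  Q = [1, 2, 3, 4] / [5, 8] / [6, 9] / [7];  common shape = (4, 2, 2, 1)

Row-insert the values π_1, π_2, … into P one at a time, bumping the leftmost entry strictly greater than the inserted value down to the next row. The recording tableau Q records, in position (i, j), the step at which that cell was added to P.
  Insert 6 (step 1): P = [6];  Q = [1]
  Insert 7 (step 2): P = [6, 7];  Q = [1, 2]
  Insert 8 (step 3): P = [6, 7, 8];  Q = [1, 2, 3]
  Insert 9 (step 4): P = [6, 7, 8, 9];  Q = [1, 2, 3, 4]
  Insert 5 (step 5): P = [5, 7, 8, 9] / [6];  Q = [1, 2, 3, 4] / [5]
  Insert 2 (step 6): P = [2, 7, 8, 9] / [5] / [6];  Q = [1, 2, 3, 4] / [5] / [6]
  Insert 1 (step 7): P = [1, 7, 8, 9] / [2] / [5] / [6];  Q = [1, 2, 3, 4] / [5] / [6] / [7]
  Insert 4 (step 8): P = [1, 4, 8, 9] / [2, 7] / [5] / [6];  Q = [1, 2, 3, 4] / [5, 8] / [6] / [7]
  Insert 3 (step 9): P = [1, 3, 8, 9] / [2, 4] / [5, 7] / [6];  Q = [1, 2, 3, 4] / [5, 8] / [6, 9] / [7]
Final shape: (4, 2, 2, 1).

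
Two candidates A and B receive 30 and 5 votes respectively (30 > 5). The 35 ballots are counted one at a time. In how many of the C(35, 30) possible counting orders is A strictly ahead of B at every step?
Strict-lead orderings = 231880

Total orderings of the 35 votes with 30 for A: C(35, 30) = 324632. By the Bertrand ballot formula (Cycle Lemma / reflection principle), the number of orderings in which A is strictly ahead of B throughout is (p − q)/(p + q) · C(p + q, p) = (30 − 5)/(30 + 5) · 324632 = 231880.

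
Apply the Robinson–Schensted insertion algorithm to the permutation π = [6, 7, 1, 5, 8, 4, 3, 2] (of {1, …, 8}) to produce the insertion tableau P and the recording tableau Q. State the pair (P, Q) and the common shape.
P = [1, 2, 8] / [3, 7] / [4] / [5] / [6];  Q = [1, 2, 5] / [3, 4] / [6] / [7] / [8];  common shape = (3, 2, 1, 1, 1)

Row-insert the values π_1, π_2, … into P one at a time, bumping the leftmost entry strictly greater than the inserted value down to the next row. The recording tableau Q records, in position (i, j), the step at which that cell was added to P.
  Insert 6 (step 1): P = [6];  Q = [1]
  Insert 7 (step 2): P = [6, 7];  Q = [1, 2]
  Insert 1 (step 3): P = [1, 7] / [6];  Q = [1, 2] / [3]
  Insert 5 (step 4): P = [1, 5] / [6, 7];  Q = [1, 2] / [3, 4]
  Insert 8 (step 5): P = [1, 5, 8] / [6, 7];  Q = [1, 2, 5] / [3, 4]
  Insert 4 (step 6): P = [1, 4, 8] / [5, 7] / [6];  Q = [1, 2, 5] / [3, 4] / [6]
  Insert 3 (step 7): P = [1, 3, 8] / [4, 7] / [5] / [6];  Q = [1, 2, 5] / [3, 4] / [6] / [7]
  Insert 2 (step 8): P = [1, 2, 8] / [3, 7] / [4] / [5] / [6];  Q = [1, 2, 5] / [3, 4] / [6] / [7] / [8]
Final shape: (3, 2, 1, 1, 1).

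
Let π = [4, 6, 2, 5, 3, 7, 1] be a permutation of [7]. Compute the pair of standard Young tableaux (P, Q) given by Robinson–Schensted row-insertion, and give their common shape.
P = [1, 3, 7] / [2, 5] / [4] / [6];  Q = [1, 2, 6] / [3, 4] / [5] / [7];  common shape = (3, 2, 1, 1)

Row-insert the values π_1, π_2, … into P one at a time, bumping the leftmost entry strictly greater than the inserted value down to the next row. The recording tableau Q records, in position (i, j), the step at which that cell was added to P.
  Insert 4 (step 1): P = [4];  Q = [1]
  Insert 6 (step 2): P = [4, 6];  Q = [1, 2]
  Insert 2 (step 3): P = [2, 6] / [4];  Q = [1, 2] / [3]
  Insert 5 (step 4): P = [2, 5] / [4, 6];  Q = [1, 2] / [3, 4]
  Insert 3 (step 5): P = [2, 3] / [4, 5] / [6];  Q = [1, 2] / [3, 4] / [5]
  Insert 7 (step 6): P = [2, 3, 7] / [4, 5] / [6];  Q = [1, 2, 6] / [3, 4] / [5]
  Insert 1 (step 7): P = [1, 3, 7] / [2, 5] / [4] / [6];  Q = [1, 2, 6] / [3, 4] / [5] / [7]
Final shape: (3, 2, 1, 1).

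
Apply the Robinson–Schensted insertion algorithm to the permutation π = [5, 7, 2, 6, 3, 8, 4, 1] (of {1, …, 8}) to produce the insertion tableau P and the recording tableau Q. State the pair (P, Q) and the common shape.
P = [1, 3, 4] / [2, 6, 8] / [5] / [7];  Q = [1, 2, 6] / [3, 4, 7] / [5] / [8];  common shape = (3, 3, 1, 1)

Row-insert the values π_1, π_2, … into P one at a time, bumping the leftmost entry strictly greater than the inserted value down to the next row. The recording tableau Q records, in position (i, j), the step at which that cell was added to P.
  Insert 5 (step 1): P = [5];  Q = [1]
  Insert 7 (step 2): P = [5, 7];  Q = [1, 2]
  Insert 2 (step 3): P = [2, 7] / [5];  Q = [1, 2] / [3]
  Insert 6 (step 4): P = [2, 6] / [5, 7];  Q = [1, 2] / [3, 4]
  Insert 3 (step 5): P = [2, 3] / [5, 6] / [7];  Q = [1, 2] / [3, 4] / [5]
  Insert 8 (step 6): P = [2, 3, 8] / [5, 6] / [7];  Q = [1, 2, 6] / [3, 4] / [5]
  Insert 4 (step 7): P = [2, 3, 4] / [5, 6, 8] / [7];  Q = [1, 2, 6] / [3, 4, 7] / [5]
  Insert 1 (step 8): P = [1, 3, 4] / [2, 6, 8] / [5] / [7];  Q = [1, 2, 6] / [3, 4, 7] / [5] / [8]
Final shape: (3, 3, 1, 1).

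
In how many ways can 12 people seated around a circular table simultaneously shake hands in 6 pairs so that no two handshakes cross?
C_6 = 132

These noncrossing handshakes are counted by the Catalan number C_n = (1/(n + 1)) · C(2n, n). For n = 6: C_6 = (1/7) · C(12, 6) = 924/7 = 132.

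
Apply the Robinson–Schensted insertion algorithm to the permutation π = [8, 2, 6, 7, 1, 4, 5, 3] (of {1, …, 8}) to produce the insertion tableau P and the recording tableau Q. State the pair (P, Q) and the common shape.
P = [1, 3, 5] / [2, 4, 7] / [6] / [8];  Q = [1, 3, 4] / [2, 6, 7] / [5] / [8];  common shape = (3, 3, 1, 1)

Row-insert the values π_1, π_2, … into P one at a time, bumping the leftmost entry strictly greater than the inserted value down to the next row. The recording tableau Q records, in position (i, j), the step at which that cell was added to P.
  Insert 8 (step 1): P = [8];  Q = [1]
  Insert 2 (step 2): P = [2] / [8];  Q = [1] / [2]
  Insert 6 (step 3): P = [2, 6] / [8];  Q = [1, 3] / [2]
  Insert 7 (step 4): P = [2, 6, 7] / [8];  Q = [1, 3, 4] / [2]
  Insert 1 (step 5): P = [1, 6, 7] / [2] / [8];  Q = [1, 3, 4] / [2] / [5]
  Insert 4 (step 6): P = [1, 4, 7] / [2, 6] / [8];  Q = [1, 3, 4] / [2, 6] / [5]
  Insert 5 (step 7): P = [1, 4, 5] / [2, 6, 7] / [8];  Q = [1, 3, 4] / [2, 6, 7] / [5]
  Insert 3 (step 8): P = [1, 3, 5] / [2, 4, 7] / [6] / [8];  Q = [1, 3, 4] / [2, 6, 7] / [5] / [8]
Final shape: (3, 3, 1, 1).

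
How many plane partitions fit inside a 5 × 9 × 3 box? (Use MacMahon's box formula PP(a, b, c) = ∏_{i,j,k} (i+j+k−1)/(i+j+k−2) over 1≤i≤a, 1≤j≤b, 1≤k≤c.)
PP(5, 9, 3) = 208416208

Evaluate the triple product over i = 1..5, j = 1..9, k = 1..3. The factors are (2/1) · (3/2) · (4/3) · (3/2) · (4/3) · (5/4) · (4/3) · (5/4) · … (135 factors total). The numerators and denominators telescope so the product is an integer; carrying out the multiplication exactly gives PP(5, 9, 3) = 208416208.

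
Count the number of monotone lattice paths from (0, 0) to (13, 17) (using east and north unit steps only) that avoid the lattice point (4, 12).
Number of paths = 116116210

Total paths from (0, 0) to (13, 17): C(30, 13) = 119759850. Paths through (4, 12): (paths (0, 0) → (4, 12)) × (paths (4, 12) → (13, 17)) = C(16, 4) · C(14, 9) = 1820 · 2002 = 3643640. Avoidance count = 119759850 − 3643640 = 116116210.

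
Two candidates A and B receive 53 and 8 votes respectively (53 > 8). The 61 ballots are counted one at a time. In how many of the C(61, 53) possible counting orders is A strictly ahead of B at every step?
Strict-lead orderings = 2172413925

Total orderings of the 61 votes with 53 for A: C(61, 53) = 2944827765. By the Bertrand ballot formula (Cycle Lemma / reflection principle), the number of orderings in which A is strictly ahead of B throughout is (p − q)/(p + q) · C(p + q, p) = (53 − 8)/(53 + 8) · 2944827765 = 2172413925.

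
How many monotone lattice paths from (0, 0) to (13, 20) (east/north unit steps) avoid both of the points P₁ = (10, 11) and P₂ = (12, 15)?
Number of paths = 423010200

Inclusion–exclusion. Total paths: C(33, 13) = 573166440. Through P₁: C(21, 10)·C(12, 3) = 77597520. Through P₂: C(27, 12)·C(6, 1) = 104303160. Since P₁ is strictly southwest of P₂, a monotone path through both must visit P₁ then P₂; paths through both = C(21, 10)·C(6, 2)·C(6, 1) = 31744440. Avoid both = 573166440 − 77597520 − 104303160 + 31744440 = 423010200.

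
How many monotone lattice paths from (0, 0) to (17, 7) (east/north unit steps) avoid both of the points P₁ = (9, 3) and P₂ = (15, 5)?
Number of paths = 181140

Inclusion–exclusion. Total paths: C(24, 17) = 346104. Through P₁: C(12, 9)·C(12, 8) = 108900. Through P₂: C(20, 15)·C(4, 2) = 93024. Since P₁ is strictly southwest of P₂, a monotone path through both must visit P₁ then P₂; paths through both = C(12, 9)·C(8, 6)·C(4, 2) = 36960. Avoid both = 346104 − 108900 − 93024 + 36960 = 181140.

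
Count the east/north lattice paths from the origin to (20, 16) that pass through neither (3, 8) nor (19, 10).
Number of paths = 6989378880

Inclusion–exclusion. Total paths: C(36, 20) = 7307872110. Through P₁: C(11, 3)·C(25, 17) = 178459875. Through P₂: C(29, 19)·C(7, 1) = 140210070. Since P₁ is strictly southwest of P₂, a monotone path through both must visit P₁ then P₂; paths through both = C(11, 3)·C(18, 16)·C(7, 1) = 176715. Avoid both = 7307872110 − 178459875 − 140210070 + 176715 = 6989378880.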